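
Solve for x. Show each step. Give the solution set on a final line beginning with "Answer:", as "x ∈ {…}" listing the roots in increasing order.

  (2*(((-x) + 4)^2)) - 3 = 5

Step 1. [(2*(((-x) + 4)^2)) - 3 = 5] add 3: x sits inside (… - 3). So sub: 2*(((-x) + 4)^2) = 8.
Step 2. [2*(((-x) + 4)^2) = 8] 2·(inner) — divide through by 2 ⇒ div: ((-x) + 4)^2 = 4.
Step 3. [((-x) + 4)^2 = 4] 4 ≥ 0, LHS is (·)² — take ±√ ⇒ sqrt: (-x) + 4 = 2 or -2.
Step 4. [(-x) + 4 = 2 or -2] the outer +4 inverts by subtracting 4, so sub: -x = -2 or -6.
Step 5. [-x = -2 or -6] leading − — multiply by −1, so neg: x = 2 or 6.

Answer: x ∈ {2, 6}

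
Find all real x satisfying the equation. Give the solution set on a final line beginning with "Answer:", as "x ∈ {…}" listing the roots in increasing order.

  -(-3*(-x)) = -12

Step 1. [-(-3*(-x)) = -12] LHS negated; negate both sides, so neg: -3*(-x) = 12.
Step 2. [-3*(-x) = 12] divide by the outer -3, so div: -x = -4.
Step 3. [-x = -4] flip signs both sides. So neg: x = 4.

Answer: x ∈ {4}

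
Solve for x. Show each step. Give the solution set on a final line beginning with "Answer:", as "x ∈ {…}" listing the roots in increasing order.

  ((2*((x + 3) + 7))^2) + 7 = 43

Step 1. [((2*((x + 3) + 7))^2) + 7 = 43] subtract 7: x sits inside (… + 7) ⇒ sub: (2*((x + 3) + 7))^2 = 36.
Step 2. [(2*((x + 3) + 7))^2 = 36] 36 ≥ 0, LHS is (·)² — take ±√ ⇒ sqrt: 2*((x + 3) + 7) = 6 or -6.
Step 3. [2*((x + 3) + 7) = 6 or -6] leading coefficient 2: divide by 2, so div: (x + 3) + 7 = 3 or -3.
Step 4. [(x + 3) + 7 = 3 or -3] +7 is outermost — subtract 7 both sides ⇒ sub: x + 3 = -4 or -10.
Step 5. [x + 3 = -4 or -10] subtract 3: x sits inside (… + 3) ⇒ sub: x = -7 or -13.

Answer: x ∈ {-13, -7}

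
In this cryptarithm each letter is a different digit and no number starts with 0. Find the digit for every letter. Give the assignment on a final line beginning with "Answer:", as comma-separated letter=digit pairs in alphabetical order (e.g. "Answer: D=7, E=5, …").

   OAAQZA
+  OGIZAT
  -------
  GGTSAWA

Step 1. [col 1: A + T ≡ A (mod 10)] column 1: given nothing yet, carry-in 0, and all letters distinct, none taken yet, A+T≡A (mod 10) forces T=0, so T=0.
Step 2. [G] G is the leading digit of a 7-digit sum of two 6-digit numbers; the final carry is exactly 1, so G=1.
Step 3. [col 1: A + T ≡ A (mod 10)] A=8 is one option consistent with column 1 (A + T ≡ A (mod 10), carry-in 0) — take it, so A=8.
Step 4. [col 2: Z + A ≡ W (mod 10)] no forcing yet in column 2 (carry-in 0); Z=4 is free and consistent — try it. So Z=4.
Step 5. [col 2: Z + A ≡ W (mod 10)] column 2: given Z=4, A=8, carry-in 0, and digits 0,1,4,8 already taken and all letters distinct, Z+A≡W (mod 10) forces W=2, so W=2.
Step 6. [col 3: Q + Z ≡ A (mod 10)] from column 3 (Z=4, A=8, carry-in 1, digits 0,1,2,4,8 already taken and all letters distinct): Q must equal 3 ⇒ Q=3.
Step 7. [col 4: A + I ≡ S (mod 10)] column 4 (A + I ≡ S (mod 10), carry-in 0) doesn't pin S yet; pick S=7 and continue. So S=7.
Step 8. [col 4: A + I ≡ S (mod 10)] in column 4 we have A+I≡S with carry-in 0; given A=8, S=7 and digits 0,1,2,3,4,7,8 already taken and all letters distinct, that pins I to 9, so I=9.
Step 9. [col 6: O + O ≡ G (mod 10)] from column 6 (G=1, carry-in 1, digits 0,1,2,3,4,7,8,9 already taken and all letters distinct): O must equal 5 ⇒ O=5.

Answer: A=8, G=1, I=9, O=5, Q=3, S=7, T=0, W=2, Z=4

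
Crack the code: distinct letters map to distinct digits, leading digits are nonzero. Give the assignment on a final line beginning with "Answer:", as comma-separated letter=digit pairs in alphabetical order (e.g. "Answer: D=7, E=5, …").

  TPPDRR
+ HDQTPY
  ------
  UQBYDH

Step 1. [col 1: R + Y ≡ H (mod 10)] column 1 (R + Y ≡ H (mod 10), carry-in 0) doesn't pin H yet; pick H=2 and continue ⇒ H=2.
Step 2. [col 1: R + Y ≡ H (mod 10)] no forcing yet in column 1 (carry-in 0); R=4 is free and consistent — try it ⇒ R=4.
Step 3. [col 1: R + Y ≡ H (mod 10)] in column 1 we have R+Y≡H with carry-in 0; given R=4, H=2 and digits 2,4 already taken and all letters distinct, that pins Y to 8, so Y=8.
Step 4. [col 2: R + P ≡ D (mod 10)] D=0 is one option consistent with column 2 (R + P ≡ D (mod 10), carry-in 1) — take it. So D=0.
Step 5. [col 2: R + P ≡ D (mod 10)] column 2: given R=4, D=0, carry-in 1, and digits 0,2,4,8 already taken and all letters distinct, R+P≡D (mod 10) forces P=5. So P=5.
Step 6. [col 3: D + T ≡ Y (mod 10)] column 3: given D=0, Y=8, carry-in 1, and digits 0,2,4,5,8 already taken and all letters distinct, D+T≡Y (mod 10) forces T=7, so T=7.
Step 7. [col 4: P + Q ≡ B (mod 10)] column 4 (P + Q ≡ B (mod 10), carry-in 0) doesn't pin Q yet; pick Q=6 and continue, so Q=6.
Step 8. [col 4: P + Q ≡ B (mod 10)] column 4 reads P+Q+carry(0)=B with P=5, Q=6; with digits 0,2,4,5,6,7,8 already taken and all letters distinct, the only value for B is 1, so B=1.
Step 9. [col 6: T + H ≡ U (mod 10)] column 6 reads T+H+carry(0)=U with T=7, H=2; with digits 0,1,2,4,5,6,7,8 already taken and all letters distinct, the only value for U is 9. So U=9.

Answer: B=1, D=0, H=2, P=5, Q=6, R=4, T=7, U=9, Y=8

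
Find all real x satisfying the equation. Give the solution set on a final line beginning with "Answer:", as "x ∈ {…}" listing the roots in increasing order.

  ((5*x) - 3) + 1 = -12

Step 1. [((5*x) - 3) + 1 = -12] +1 is outermost — subtract 1 both sides, so sub: (5*x) - 3 = -13.
Step 2. [(5*x) - 3 = -13] peel the -3: add 3 from each side, so sub: 5*x = -10.
Step 3. [5*x = -10] 5·(inner) — divide through by 5. So div: x = -2.

Answer: x ∈ {-2}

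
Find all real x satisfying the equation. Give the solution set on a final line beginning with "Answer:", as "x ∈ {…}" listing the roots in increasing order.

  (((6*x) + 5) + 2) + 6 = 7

Step 1. [(((6*x) + 5) + 2) + 6 = 7] +6 is outermost — subtract 6 both sides, so sub: ((6*x) + 5) + 2 = 1.
Step 2. [((6*x) + 5) + 2 = 1] subtract 2: x sits inside (… + 2), so sub: (6*x) + 5 = -1.
Step 3. [(6*x) + 5 = -1] the outer +5 inverts by subtracting 5 ⇒ sub: 6*x = -6.
Step 4. [6*x = -6] 6 out front; divide by 6 ⇒ div: x = -1.

Answer: x ∈ {-1}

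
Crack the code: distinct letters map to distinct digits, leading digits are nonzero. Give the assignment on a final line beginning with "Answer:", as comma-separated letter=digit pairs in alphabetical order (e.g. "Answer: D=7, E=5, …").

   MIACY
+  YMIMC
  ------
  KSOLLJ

Step 1. [col 1: Y + C ≡ J (mod 10)] column 1 (Y + C ≡ J (mod 10), carry-in 0) doesn't pin J yet; pick J=9 and continue. So J=9.
Step 2. [K] the sum has 6 digits but both addends have 5; that extra leading digit K is the final carry, namely 1. So K=1.
Step 3. [col 1: Y + C ≡ J (mod 10)] no forcing yet in column 1 (carry-in 0); C=2 is free and consistent — try it ⇒ C=2.
Step 4. [col 1: Y + C ≡ J (mod 10)] column 1: given C=2, J=9, carry-in 0, and digits 1,2,9 already taken and all letters distinct, Y+C≡J (mod 10) forces Y=7 ⇒ Y=7.
Step 5. [col 2: C + M ≡ L (mod 10)] column 2 (C + M ≡ L (mod 10), carry-in 0) doesn't pin L yet; pick L=0 and continue ⇒ L=0.
Step 6. [col 2: C + M ≡ L (mod 10)] column 2: given C=2, L=0, carry-in 0, and digits 0,1,2,7,9 already taken and all letters distinct, C+M≡L (mod 10) forces M=8, so M=8.
Step 7. [col 3: A + I ≡ L (mod 10)] I=4 is one option consistent with column 3 (A + I ≡ L (mod 10), carry-in 1) — take it. So I=4.
Step 8. [col 3: A + I ≡ L (mod 10)] in column 3 we have A+I≡L with carry-in 1; given I=4, L=0 and digits 0,1,2,4,7,8,9 already taken and all letters distinct, that pins A to 5 ⇒ A=5.
Step 9. [col 4: I + M ≡ O (mod 10)] column 4 reads I+M+carry(1)=O with I=4, M=8; with digits 0,1,2,4,5,7,8,9 already taken and all letters distinct, the only value for O is 3 ⇒ O=3.
Step 10. [col 5: M + Y ≡ S (mod 10)] column 5 reads M+Y+carry(1)=S with M=8, Y=7; with digits 0,1,2,3,4,5,7,8,9 already taken and all letters distinct, the only value for S is 6 ⇒ S=6.

Answer: A=5, C=2, I=4, J=9, K=1, L=0, M=8, O=3, S=6, Y=7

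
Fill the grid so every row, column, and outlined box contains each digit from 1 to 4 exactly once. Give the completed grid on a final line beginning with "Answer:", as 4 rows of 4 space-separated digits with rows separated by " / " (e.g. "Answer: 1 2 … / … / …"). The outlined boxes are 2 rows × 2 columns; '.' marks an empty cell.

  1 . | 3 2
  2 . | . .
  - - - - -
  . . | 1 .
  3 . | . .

Step 1. [r4c4∈{4}] r4c4 is down to just 4 ⇒ r4c4=4.
Step 2. [r3c2∈{2,4}] 2 has one home in row 3: r3c2 ⇒ r3c2=2.
Step 3. [r2c3∈{4}] nothing but 4 survives at r2c3. So r2c3=4.
Step 4. [r3c1∈{4}] r3c1's peers cover all but 4, so r3c1=4.
Step 5. [r1c2∈{4}] r1c2 is down to just 4. So r1c2=4.
Step 6. [r2c2∈{3}] r2c2 has the single candidate 3. So r2c2=3.
Step 7. [r2c4∈{1}] r2c4's peers cover all but 1, so r2c4=1.
Step 8. [r4c2∈{1}] r4c2 is down to just 1 ⇒ r4c2=1.
Step 9. [r4c3∈{2}] only 2 remains possible at r4c3 ⇒ r4c3=2.
Step 10. [r3c4∈{3}] only 3 remains possible at r3c4, so r3c4=3.

Answer: 1 4 3 2 / 2 3 4 1 / 4 2 1 3 / 3 1 2 4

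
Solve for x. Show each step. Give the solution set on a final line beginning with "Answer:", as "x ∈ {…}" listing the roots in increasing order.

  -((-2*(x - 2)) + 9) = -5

Step 1. [-((-2*(x - 2)) + 9) = -5] LHS negated; negate both sides ⇒ neg: (-2*(x - 2)) + 9 = 5.
Step 2. [(-2*(x - 2)) + 9 = 5] +9 is outermost — subtract 9 both sides ⇒ sub: -2*(x - 2) = -4.
Step 3. [-2*(x - 2) = -4] leading coefficient -2: divide by -2. So div: x - 2 = 2.
Step 4. [x - 2 = 2] -2 is outermost — add 2 both sides. So sub: x = 4.

Answer: x ∈ {4}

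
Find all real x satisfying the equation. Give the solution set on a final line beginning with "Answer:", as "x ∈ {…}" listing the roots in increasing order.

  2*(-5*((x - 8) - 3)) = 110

Step 1. [2*(-5*((x - 8) - 3)) = 110] divide by the outer 2. So div: -5*((x - 8) - 3) = 55.
Step 2. [-5*((x - 8) - 3) = 55] -5 out front; divide by -5, so div: (x - 8) - 3 = -11.
Step 3. [(x - 8) - 3 = -11] 3 comes off first (add 3). So sub: x - 8 = -8.
Step 4. [x - 8 = -8] peel the -8: add 8 from each side, so sub: x = 0.

Answer: x ∈ {0}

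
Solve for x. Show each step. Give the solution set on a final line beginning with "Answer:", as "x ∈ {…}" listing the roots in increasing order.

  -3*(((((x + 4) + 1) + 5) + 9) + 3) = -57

Step 1. [-3*(((((x + 4) + 1) + 5) + 9) + 3) = -57] divide by the outer -3 ⇒ div: ((((x + 4) + 1) + 5) + 9) + 3 = 19.
Step 2. [((((x + 4) + 1) + 5) + 9) + 3 = 19] 3 comes off first (subtract 3) ⇒ sub: (((x + 4) + 1) + 5) + 9 = 16.
Step 3. [(((x + 4) + 1) + 5) + 9 = 16] 9 comes off first (subtract 9), so sub: ((x + 4) + 1) + 5 = 7.
Step 4. [((x + 4) + 1) + 5 = 7] peel the +5: subtract 5 from each side. So sub: (x + 4) + 1 = 2.
Step 5. [(x + 4) + 1 = 2] +1 is outermost — subtract 1 both sides, so sub: x + 4 = 1.
Step 6. [x + 4 = 1] subtract 4: x sits inside (… + 4). So sub: x = -3.

Answer: x ∈ {-3}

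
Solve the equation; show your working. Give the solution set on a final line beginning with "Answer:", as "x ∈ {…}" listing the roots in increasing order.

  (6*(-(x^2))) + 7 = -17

Step 1. [(6*(-(x^2))) + 7 = -17] subtract 7: x sits inside (… + 7) ⇒ sub: 6*(-(x^2)) = -24.
Step 2. [6*(-(x^2)) = -24] LHS = 6·(…); ÷6 both sides. So div: -(x^2) = -4.
Step 3. [-(x^2) = -4] LHS negated; negate both sides ⇒ neg: x^2 = 4.
Step 4. [x^2 = 4] √ both sides: 4 ≥ 0 gives two branches, so sqrt: x = 2 or -2.

Answer: x ∈ {-2, 2}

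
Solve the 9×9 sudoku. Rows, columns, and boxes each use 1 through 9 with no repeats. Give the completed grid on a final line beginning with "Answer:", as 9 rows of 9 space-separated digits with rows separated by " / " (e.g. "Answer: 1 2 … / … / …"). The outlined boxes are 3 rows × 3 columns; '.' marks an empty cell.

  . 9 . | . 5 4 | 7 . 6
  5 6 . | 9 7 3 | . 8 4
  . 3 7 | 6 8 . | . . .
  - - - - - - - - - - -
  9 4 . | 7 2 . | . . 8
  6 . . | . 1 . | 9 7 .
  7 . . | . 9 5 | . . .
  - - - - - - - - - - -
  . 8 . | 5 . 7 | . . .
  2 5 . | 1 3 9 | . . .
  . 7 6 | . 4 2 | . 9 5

Step 1. [r6c2∈{1,2}] across col 2, 1 lands solely at r6c2. So r6c2=1.
Step 2. [r1c8∈{1,2,3}] row 1 places 3 nowhere but r1c8, so r1c8=3.
Step 3. [r5c3∈{2,3,5,8}] in row 5, 5 fits only at r5c3. So r5c3=5.
Step 4. [r6c3∈{2,3,8}] r6c3 is the only open cell in box 4 admitting 8, so r6c3=8.
Step 5. [r3c6∈{1}] r3c6 has the single candidate 1 ⇒ r3c6=1.
Step 6. [r7c9∈{1,2,3}] col 9 places 1 nowhere but r7c9. So r7c9=1.
Step 7. [r8c3∈{4}] nothing but 4 survives at r8c3. So r8c3=4.
Step 8. [r8c8∈{6}] r8c8 is down to just 6 ⇒ r8c8=6.
Step 9. [r6c7∈{2,3,4,6}] 6 has one home in row 6: r6c7. So r6c7=6.
Step 10. [r7c1∈{3}] r7c1 has the single candidate 3 ⇒ r7c1=3.
Step 11. [r6c8∈{2,4}] r6c8 is the only open cell in box 6 admitting 4, so r6c8=4.
Step 12. [r2c7∈{1,2}] across box 3, 1 lands solely at r2c7 ⇒ r2c7=1.
Step 13. [r6c9∈{2,3}] r6c9 is the only open cell in row 6 admitting 2, so r6c9=2.
Step 14. [r9c4∈{8}] nothing but 8 survives at r9c4 ⇒ r9c4=8.
Step 15. [r7c8∈{2}] r7c8 has the single candidate 2. So r7c8=2.
Step 16. [r1c3∈{1,2}] r1c3 is the only open cell in col 3 admitting 1, so r1c3=1.
Step 17. [r5c9∈{3}] nothing but 3 survives at r5c9, so r5c9=3.
Step 18. [r3c8∈{5}] nothing but 5 survives at r3c8, so r3c8=5.
Step 19. [r7c3∈{9}] nothing but 9 survives at r7c3, so r7c3=9.
Step 20. [r4c6∈{6}] r4c6 has the single candidate 6 ⇒ r4c6=6.
Step 21. [r7c5∈{6}] nothing but 6 survives at r7c5. So r7c5=6.
Step 22. [r7c7∈{4}] r7c7 has the single candidate 4, so r7c7=4.
Step 23. [r6c4∈{3}] r6c4 has the single candidate 3. So r6c4=3.
Step 24. [r4c7∈{5}] r4c7's peers cover all but 5. So r4c7=5.
Step 25. [r8c7∈{8}] only 8 remains possible at r8c7 ⇒ r8c7=8.
Step 26. [r2c3∈{2}] r2c3 has the single candidate 2 ⇒ r2c3=2.
Step 27. [r1c4∈{2}] nothing but 2 survives at r1c4 ⇒ r1c4=2.
Step 28. [r1c1∈{8}] r1c1 is down to just 8. So r1c1=8.
Step 29. [r5c2∈{2}] only 2 remains possible at r5c2 ⇒ r5c2=2.
Step 30. [r9c1∈{1}] r9c1 is down to just 1 ⇒ r9c1=1.
Step 31. [r5c4∈{4}] r5c4 is down to just 4. So r5c4=4.
Step 32. [r3c9∈{9}] r3c9's peers cover all but 9 ⇒ r3c9=9.
Step 33. [r4c3∈{3}] only 3 remains possible at r4c3 ⇒ r4c3=3.
Step 34. [r4c8∈{1}] r4c8's peers cover all but 1 ⇒ r4c8=1.
Step 35. [r9c7∈{3}] r9c7's peers cover all but 3 ⇒ r9c7=3.
Step 36. [r3c1∈{4}] r3c1 has the single candidate 4, so r3c1=4.
Step 37. [r3c7∈{2}] nothing but 2 survives at r3c7, so r3c7=2.
Step 38. [r5c6∈{8}] r5c6 is down to just 8, so r5c6=8.
Step 39. [r8c9∈{7}] r8c9 is down to just 7, so r8c9=7.

Answer: 8 9 1 2 5 4 7 3 6 / 5 6 2 9 7 3 1 8 4 / 4 3 7 6 8 1 2 5 9 / 9 4 3 7 2 6 5 1 8 / 6 2 5 4 1 8 9 7 3 / 7 1 8 3 9 5 6 4 2 / 3 8 9 5 6 7 4 2 1 / 2 5 4 1 3 9 8 6 7 / 1 7 6 8 4 2 3 9 5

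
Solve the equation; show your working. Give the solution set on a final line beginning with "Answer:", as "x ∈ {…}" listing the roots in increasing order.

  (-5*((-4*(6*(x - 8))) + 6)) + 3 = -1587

Step 1. [(-5*((-4*(6*(x - 8))) + 6)) + 3 = -1587] peel the +3: subtract 3 from each side, so sub: -5*((-4*(6*(x - 8))) + 6) = -1590.
Step 2. [-5*((-4*(6*(x - 8))) + 6) = -1590] divide by the outer -5, so div: (-4*(6*(x - 8))) + 6 = 318.
Step 3. [(-4*(6*(x - 8))) + 6 = 318] +6 is outermost — subtract 6 both sides, so sub: -4*(6*(x - 8)) = 312.
Step 4. [-4*(6*(x - 8)) = 312] -4·(inner) — divide through by -4. So div: 6*(x - 8) = -78.
Step 5. [6*(x - 8) = -78] leading coefficient 6: divide by 6. So div: x - 8 = -13.
Step 6. [x - 8 = -13] 8 comes off first (add 8). So sub: x = -5.

Answer: x ∈ {-5}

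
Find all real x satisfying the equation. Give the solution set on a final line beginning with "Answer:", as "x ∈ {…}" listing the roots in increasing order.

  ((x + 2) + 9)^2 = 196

Step 1. [((x + 2) + 9)^2 = 196] LHS squared, RHS 196 ≥ 0: apply √ (±). So sqrt: (x + 2) + 9 = 14 or -14.
Step 2. [(x + 2) + 9 = 14 or -14] 9 comes off first (subtract 9) ⇒ sub: x + 2 = 5 or -23.
Step 3. [x + 2 = 5 or -23] the outer +2 inverts by subtracting 2, so sub: x = 3 or -25.

Answer: x ∈ {-25, 3}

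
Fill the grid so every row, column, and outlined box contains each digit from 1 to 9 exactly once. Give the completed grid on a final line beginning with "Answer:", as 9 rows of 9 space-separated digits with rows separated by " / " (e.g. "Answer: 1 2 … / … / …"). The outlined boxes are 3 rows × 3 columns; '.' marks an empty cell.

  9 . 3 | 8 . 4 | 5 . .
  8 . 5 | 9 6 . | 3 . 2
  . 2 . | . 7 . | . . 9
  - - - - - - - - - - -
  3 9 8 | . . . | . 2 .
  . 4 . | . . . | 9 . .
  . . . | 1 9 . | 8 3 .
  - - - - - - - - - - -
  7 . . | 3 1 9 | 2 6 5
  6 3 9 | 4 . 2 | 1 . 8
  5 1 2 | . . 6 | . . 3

Step 1. [r4c9∈{1,4,6,7}] across row 4, 1 lands solely at r4c9. So r4c9=1.
Step 2. [r5c4∈{2,5,6,7}] r5c4 is the only open cell in col 4 admitting 2, so r5c4=2.
Step 3. [r2c8∈{1,4,7}] r2c8 is the only open cell in row 2 admitting 4, so r2c8=4.
Step 4. [r5c6∈{3,5,7,8}] in col 6, 8 fits only at r5c6. So r5c6=8.
Step 5. [r8c8∈{7}] r8c8's peers cover all but 7, so r8c8=7.
Step 6. [r4c7∈{4,6,7}] 7 has one home in col 7: r4c7. So r4c7=7.
Step 7. [r4c6∈{5}] nothing but 5 survives at r4c6, so r4c6=5.
Step 8. [r5c3∈{1,6,7}] across row 5, 7 lands solely at r5c3, so r5c3=7.
Step 9. [r3c3∈{1,4,6}] in col 3, 1 fits only at r3c3. So r3c3=1.
Step 10. [r1c2∈{6,7}] r1c2 is the only open cell in box 1 admitting 6, so r1c2=6.
Step 11. [r5c9∈{6}] r5c9 has the single candidate 6. So r5c9=6.
Step 12. [r8c5∈{5}] r8c5 has the single candidate 5 ⇒ r8c5=5.
Step 13. [r5c8∈{5}] r5c8 is down to just 5, so r5c8=5.
Step 14. [r5c5∈{3}] nothing but 3 survives at r5c5, so r5c5=3.
Step 15. [r3c7∈{6}] r3c7's peers cover all but 6 ⇒ r3c7=6.
Step 16. [r6c1∈{2}] nothing but 2 survives at r6c1 ⇒ r6c1=2.
Step 17. [r7c2∈{8}] r7c2 has the single candidate 8, so r7c2=8.
Step 18. [r9c4∈{7}] only 7 remains possible at r9c4 ⇒ r9c4=7.
Step 19. [r3c1∈{4}] r3c1 has the single candidate 4, so r3c1=4.
Step 20. [r4c5∈{4}] r4c5 is down to just 4, so r4c5=4.
Step 21. [r9c7∈{4}] r9c7 is down to just 4, so r9c7=4.
Step 22. [r4c4∈{6}] r4c4's peers cover all but 6 ⇒ r4c4=6.
Step 23. [r1c9∈{7}] r1c9 is down to just 7 ⇒ r1c9=7.
Step 24. [r5c1∈{1}] r5c1 has the single candidate 1. So r5c1=1.
Step 25. [r1c5∈{2}] r1c5 is down to just 2, so r1c5=2.
Step 26. [r6c3∈{6}] r6c3 has the single candidate 6 ⇒ r6c3=6.
Step 27. [r6c2∈{5}] only 5 remains possible at r6c2. So r6c2=5.
Step 28. [r1c8∈{1}] r1c8's peers cover all but 1. So r1c8=1.
Step 29. [r9c8∈{9}] r9c8 is down to just 9 ⇒ r9c8=9.
Step 30. [r3c6∈{3}] r3c6 is down to just 3 ⇒ r3c6=3.
Step 31. [r3c8∈{8}] r3c8 is down to just 8. So r3c8=8.
Step 32. [r6c9∈{4}] r6c9 has the single candidate 4. So r6c9=4.
Step 33. [r6c6∈{7}] nothing but 7 survives at r6c6, so r6c6=7.
Step 34. [r7c3∈{4}] r7c3 is down to just 4. So r7c3=4.
Step 35. [r3c4∈{5}] r3c4 has the single candidate 5. So r3c4=5.
Step 36. [r2c6∈{1}] r2c6 has the single candidate 1. So r2c6=1.
Step 37. [r2c2∈{7}] r2c2 has the single candidate 7, so r2c2=7.
Step 38. [r9c5∈{8}] r9c5 has the single candidate 8, so r9c5=8.

Answer: 9 6 3 8 2 4 5 1 7 / 8 7 5 9 6 1 3 4 2 / 4 2 1 5 7 3 6 8 9 / 3 9 8 6 4 5 7 2 1 / 1 4 7 2 3 8 9 5 6 / 2 5 6 1 9 7 8 3 4 / 7 8 4 3 1 9 2 6 5 / 6 3 9 4 5 2 1 7 8 / 5 1 2 7 8 6 4 9 3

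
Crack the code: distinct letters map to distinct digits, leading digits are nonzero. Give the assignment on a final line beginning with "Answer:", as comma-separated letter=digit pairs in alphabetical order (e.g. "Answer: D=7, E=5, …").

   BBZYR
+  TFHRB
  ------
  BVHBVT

Step 1. [col 1: R + B ≡ T (mod 10)] B=1 is one option consistent with column 1 (R + B ≡ T (mod 10), carry-in 0) — take it ⇒ B=1.
Step 2. [col 1: R + B ≡ T (mod 10)] no forcing yet in column 1 (carry-in 0); T=9 is free and consistent — try it ⇒ T=9.
Step 3. [col 1: R + B ≡ T (mod 10)] from column 1 (B=1, T=9, carry-in 0, digits 1,9 already taken and all letters distinct): R must equal 8. So R=8.
Step 4. [col 2: Y + R ≡ V (mod 10)] no forcing yet in column 2 (carry-in 0); V=0 is free and consistent — try it ⇒ V=0.
Step 5. [col 2: Y + R ≡ V (mod 10)] from column 2 (R=8, V=0, carry-in 0, digits 0,1,8,9 already taken and all letters distinct): Y must equal 2, so Y=2.
Step 6. [col 3: Z + H ≡ B (mod 10)] H=7 is one option consistent with column 3 (Z + H ≡ B (mod 10), carry-in 1) — take it, so H=7.
Step 7. [col 3: Z + H ≡ B (mod 10)] in column 3 we have Z+H≡B with carry-in 1; given H=7, B=1 and digits 0,1,2,7,8,9 already taken and all letters distinct, that pins Z to 3, so Z=3.
Step 8. [col 4: B + F ≡ H (mod 10)] in column 4 we have B+F≡H with carry-in 1; given B=1, H=7 and digits 0,1,2,3,7,8,9 already taken and all letters distinct, that pins F to 5, so F=5.

Answer: B=1, F=5, H=7, R=8, T=9, V=0, Y=2, Z=3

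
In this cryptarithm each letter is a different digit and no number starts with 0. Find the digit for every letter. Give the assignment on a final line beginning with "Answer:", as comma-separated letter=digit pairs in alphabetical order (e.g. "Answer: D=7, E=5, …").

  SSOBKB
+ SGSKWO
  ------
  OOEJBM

Step 1. [col 1: B + O ≡ M (mod 10)] several values work for M in column 1 (B + O ≡ M (mod 10), carry-in 0); try M=9, so M=9.
Step 2. [col 1: B + O ≡ M (mod 10)] O=8 is one option consistent with column 1 (B + O ≡ M (mod 10), carry-in 0) — take it. So O=8.
Step 3. [col 1: B + O ≡ M (mod 10)] from column 1 (O=8, M=9, carry-in 0, digits 8,9 already taken and all letters distinct): B must equal 1, so B=1.
Step 4. [col 2: K + W ≡ B (mod 10)] W=6 is one option consistent with column 2 (K + W ≡ B (mod 10), carry-in 0) — take it ⇒ W=6.
Step 5. [col 2: K + W ≡ B (mod 10)] from column 2 (W=6, B=1, carry-in 0, digits 1,6,8,9 already taken and all letters distinct): K must equal 5, so K=5.
Step 6. [col 3: B + K ≡ J (mod 10)] column 3 reads B+K+carry(1)=J with B=1, K=5; with digits 1,5,6,8,9 already taken and all letters distinct, the only value for J is 7 ⇒ J=7.
Step 7. [col 4: O + S ≡ E (mod 10)] no forcing yet in column 4 (carry-in 0); E=2 is free and consistent — try it. So E=2.
Step 8. [col 4: O + S ≡ E (mod 10)] from column 4 (O=8, E=2, carry-in 0, digits 1,2,5,6,7,8,9 already taken and all letters distinct): S must equal 4. So S=4.
Step 9. [col 5: S + G ≡ O (mod 10)] column 5 reads S+G+carry(1)=O with S=4, O=8; with digits 1,2,4,5,6,7,8,9 already taken and all letters distinct, the only value for G is 3. So G=3.

Answer: B=1, E=2, G=3, J=7, K=5, M=9, O=8, S=4, W=6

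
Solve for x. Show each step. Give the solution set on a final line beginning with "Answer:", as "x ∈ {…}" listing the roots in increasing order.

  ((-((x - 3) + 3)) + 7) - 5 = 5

Step 1. [((-((x - 3) + 3)) + 7) - 5 = 5] -5 is outermost — add 5 both sides. So sub: (-((x - 3) + 3)) + 7 = 10.
Step 2. [(-((x - 3) + 3)) + 7 = 10] +7 is outermost — subtract 7 both sides, so sub: -((x - 3) + 3) = 3.
Step 3. [-((x - 3) + 3) = 3] leading − — multiply by −1, so neg: (x - 3) + 3 = -3.
Step 4. [(x - 3) + 3 = -3] the outer +3 inverts by subtracting 3, so sub: x - 3 = -6.
Step 5. [x - 3 = -6] peel the -3: add 3 from each side ⇒ sub: x = -3.

Answer: x ∈ {-3}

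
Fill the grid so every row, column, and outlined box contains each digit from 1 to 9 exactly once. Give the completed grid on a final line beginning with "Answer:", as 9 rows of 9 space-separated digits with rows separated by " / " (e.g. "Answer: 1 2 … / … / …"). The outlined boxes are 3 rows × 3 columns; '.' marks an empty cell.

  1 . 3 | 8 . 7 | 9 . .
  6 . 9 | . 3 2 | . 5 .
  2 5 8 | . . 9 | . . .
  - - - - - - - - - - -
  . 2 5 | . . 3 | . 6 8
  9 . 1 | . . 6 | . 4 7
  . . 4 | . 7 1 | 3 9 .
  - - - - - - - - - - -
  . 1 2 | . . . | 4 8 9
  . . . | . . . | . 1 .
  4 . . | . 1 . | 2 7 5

Step 1. [r7c6∈{5}] r7c6's peers cover all but 5, so r7c6=5.
Step 2. [r8c7∈{6}] r8c7 is down to just 6, so r8c7=6.
Step 3. [r8c3∈{7}] r8c3 is down to just 7. So r8c3=7.
Step 4. [r5c5∈{2,5,8}] box 5 places 8 nowhere but r5c5 ⇒ r5c5=8.
Step 5. [r7c1∈{3}] r7c1 is down to just 3. So r7c1=3.
Step 6. [r7c5∈{6}] r7c5's peers cover all but 6. So r7c5=6.
Step 7. [r3c5∈{4}] r3c5 has the single candidate 4, so r3c5=4.
Step 8. [r5c4∈{2,5}] in row 5, 2 fits only at r5c4 ⇒ r5c4=2.
Step 9. [r1c9∈{2,4,6}] in row 1, 6 fits only at r1c9. So r1c9=6.
Step 10. [r2c4∈{1}] r2c4 has the single candidate 1. So r2c4=1.
Step 11. [r3c9∈{1,3}] col 9 places 1 nowhere but r3c9, so r3c9=1.
Step 12. [r6c1∈{8}] r6c1 has the single candidate 8 ⇒ r6c1=8.
Step 13. [r2c2∈{4,7}] 7 has one home in col 2: r2c2, so r2c2=7.
Step 14. [r9c4∈{3,9}] across row 9, 3 lands solely at r9c4, so r9c4=3.
Step 15. [r9c2∈{6,8,9}] row 9 places 9 nowhere but r9c2 ⇒ r9c2=9.
Step 16. [r8c6∈{4,8}] across col 6, 4 lands solely at r8c6 ⇒ r8c6=4.
Step 17. [r4c5∈{9}] r4c5's peers cover all but 9. So r4c5=9.
Step 18. [r3c4∈{6}] r3c4 has the single candidate 6 ⇒ r3c4=6.
Step 19. [r4c7∈{1}] r4c7's peers cover all but 1, so r4c7=1.
Step 20. [r8c5∈{2}] nothing but 2 survives at r8c5 ⇒ r8c5=2.
Step 21. [r3c7∈{7}] only 7 remains possible at r3c7. So r3c7=7.
Step 22. [r7c4∈{7}] r7c4 has the single candidate 7 ⇒ r7c4=7.
Step 23. [r1c8∈{2}] r1c8's peers cover all but 2, so r1c8=2.
Step 24. [r1c5∈{5}] only 5 remains possible at r1c5, so r1c5=5.
Step 25. [r5c7∈{5}] r5c7 is down to just 5 ⇒ r5c7=5.
Step 26. [r8c4∈{9}] nothing but 9 survives at r8c4 ⇒ r8c4=9.
Step 27. [r8c9∈{3}] r8c9 has the single candidate 3. So r8c9=3.
Step 28. [r4c1∈{7}] r4c1's peers cover all but 7, so r4c1=7.
Step 29. [r9c3∈{6}] r9c3 has the single candidate 6. So r9c3=6.
Step 30. [r6c2∈{6}] r6c2's peers cover all but 6. So r6c2=6.
Step 31. [r6c4∈{5}] r6c4 has the single candidate 5, so r6c4=5.
Step 32. [r1c2∈{4}] nothing but 4 survives at r1c2, so r1c2=4.
Step 33. [r2c7∈{8}] nothing but 8 survives at r2c7 ⇒ r2c7=8.
Step 34. [r8c2∈{8}] nothing but 8 survives at r8c2 ⇒ r8c2=8.
Step 35. [r6c9∈{2}] only 2 remains possible at r6c9. So r6c9=2.
Step 36. [r9c6∈{8}] only 8 remains possible at r9c6. So r9c6=8.
Step 37. [r4c4∈{4}] nothing but 4 survives at r4c4 ⇒ r4c4=4.
Step 38. [r2c9∈{4}] r2c9 has the single candidate 4. So r2c9=4.
Step 39. [r8c1∈{5}] r8c1 is down to just 5 ⇒ r8c1=5.
Step 40. [r5c2∈{3}] r5c2 is down to just 3. So r5c2=3.
Step 41. [r3c8∈{3}] r3c8's peers cover all but 3, so r3c8=3.

Answer: 1 4 3 8 5 7 9 2 6 / 6 7 9 1 3 2 8 5 4 / 2 5 8 6 4 9 7 3 1 / 7 2 5 4 9 3 1 6 8 / 9 3 1 2 8 6 5 4 7 / 8 6 4 5 7 1 3 9 2 / 3 1 2 7 6 5 4 8 9 / 5 8 7 9 2 4 6 1 3 / 4 9 6 3 1 8 2 7 5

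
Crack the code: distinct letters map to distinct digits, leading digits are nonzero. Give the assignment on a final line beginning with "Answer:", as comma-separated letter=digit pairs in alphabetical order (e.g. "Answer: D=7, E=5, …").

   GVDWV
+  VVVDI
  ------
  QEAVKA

Step 1. [Q] Q is the leading digit of a 6-digit sum of two 5-digit numbers; the final carry is exactly 1 ⇒ Q=1.
Step 2. [col 1: V + I ≡ A (mod 10)] several values work for V in column 1 (V + I ≡ A (mod 10), carry-in 0); try V=2 ⇒ V=2.
Step 3. [col 1: V + I ≡ A (mod 10)] no forcing yet in column 1 (carry-in 0); I=3 is free and consistent — try it. So I=3.
Step 4. [col 1: V + I ≡ A (mod 10)] in column 1 we have V+I≡A with carry-in 0; given V=2, I=3 and digits 1,2,3 already taken and all letters distinct, that pins A to 5 ⇒ A=5.
Step 5. [col 2: W + D ≡ K (mod 10)] K=6 is one option consistent with column 2 (W + D ≡ K (mod 10), carry-in 0) — take it ⇒ K=6.
Step 6. [col 2: W + D ≡ K (mod 10)] no forcing yet in column 2 (carry-in 0); W=7 is free and consistent — try it. So W=7.
Step 7. [col 2: W + D ≡ K (mod 10)] from column 2 (W=7, K=6, carry-in 0, digits 1,2,3,5,6,7 already taken and all letters distinct): D must equal 9. So D=9.
Step 8. [col 5: G + V ≡ E (mod 10)] in column 5 we have G+V≡E with carry-in 0; given V=2 and digits 1,2,3,5,6,7,9 already taken and all letters distinct, that pins E to 0, so E=0.
Step 9. [col 5: G + V ≡ E (mod 10)] column 5: given V=2, E=0, carry-in 0, and digits 0,1,2,3,5,6,7,9 already taken and all letters distinct, G+V≡E (mod 10) forces G=8, so G=8.

Answer: A=5, D=9, E=0, G=8, I=3, K=6, Q=1, V=2, W=7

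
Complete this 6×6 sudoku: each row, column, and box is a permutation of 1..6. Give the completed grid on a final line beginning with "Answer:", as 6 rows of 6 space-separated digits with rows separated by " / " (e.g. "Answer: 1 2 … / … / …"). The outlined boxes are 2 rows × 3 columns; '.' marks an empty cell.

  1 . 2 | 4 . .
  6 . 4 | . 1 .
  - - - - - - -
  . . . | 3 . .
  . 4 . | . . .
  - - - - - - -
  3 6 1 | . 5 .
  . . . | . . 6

Step 1. [r4c4∈{1,2,5,6}] in col 4, 6 fits only at r4c4 ⇒ r4c4=6.
Step 2. [r4c5∈{2}] nothing but 2 survives at r4c5 ⇒ r4c5=2.
Step 3. [r4c1∈{5}] nothing but 5 survives at r4c1, so r4c1=5.
Step 4. [r2c4∈{2,5}] col 4 places 5 nowhere but r2c4 ⇒ r2c4=5.
Step 5. [r5c6∈{2,4}] across row 5, 4 lands solely at r5c6. So r5c6=4.
Step 6. [r1c6∈{3}] only 3 remains possible at r1c6. So r1c6=3.
Step 7. [r3c1∈{2}] r3c1 is down to just 2. So r3c1=2.
Step 8. [r6c2∈{2,5}] r6c2 is the only open cell in col 2 admitting 2, so r6c2=2.
Step 9. [r3c2∈{1}] r3c2 is down to just 1. So r3c2=1.
Step 10. [r3c5∈{4}] r3c5's peers cover all but 4, so r3c5=4.
Step 11. [r6c3∈{5}] nothing but 5 survives at r6c3, so r6c3=5.
Step 12. [r2c2∈{3}] r2c2 has the single candidate 3 ⇒ r2c2=3.
Step 13. [r6c1∈{4}] r6c1 has the single candidate 4. So r6c1=4.
Step 14. [r2c6∈{2}] r2c6 has the single candidate 2, so r2c6=2.
Step 15. [r6c4∈{1}] nothing but 1 survives at r6c4 ⇒ r6c4=1.
Step 16. [r4c6∈{1}] r4c6 is down to just 1 ⇒ r4c6=1.
Step 17. [r1c5∈{6}] nothing but 6 survives at r1c5 ⇒ r1c5=6.
Step 18. [r1c2∈{5}] r1c2 has the single candidate 5 ⇒ r1c2=5.
Step 19. [r4c3∈{3}] r4c3's peers cover all but 3, so r4c3=3.
Step 20. [r6c5∈{3}] nothing but 3 survives at r6c5, so r6c5=3.
Step 21. [r5c4∈{2}] r5c4 has the single candidate 2 ⇒ r5c4=2.
Step 22. [r3c3∈{6}] only 6 remains possible at r3c3 ⇒ r3c3=6.
Step 23. [r3c6∈{5}] r3c6's peers cover all but 5 ⇒ r3c6=5.

Answer: 1 5 2 4 6 3 / 6 3 4 5 1 2 / 2 1 6 3 4 5 / 5 4 3 6 2 1 / 3 6 1 2 5 4 / 4 2 5 1 3 6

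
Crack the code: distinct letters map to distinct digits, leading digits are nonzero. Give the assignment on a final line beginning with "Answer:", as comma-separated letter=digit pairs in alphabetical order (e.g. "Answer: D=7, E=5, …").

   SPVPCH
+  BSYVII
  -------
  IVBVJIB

Step 1. [col 1: H + I ≡ B (mod 10)] no forcing yet in column 1 (carry-in 0); I=1 is free and consistent — try it, so I=1.
Step 2. [col 1: H + I ≡ B (mod 10)] column 1 (H + I ≡ B (mod 10), carry-in 0) doesn't pin B yet; pick B=6 and continue, so B=6.
Step 3. [col 1: H + I ≡ B (mod 10)] column 1: given I=1, B=6, carry-in 0, and digits 1,6 already taken and all letters distinct, H+I≡B (mod 10) forces H=5 ⇒ H=5.
Step 4. [col 2: C + I ≡ I (mod 10)] in column 2 we have C+I≡I with carry-in 0; given I=1 and digits 1,5,6 already taken and all letters distinct, that pins C to 0, so C=0.
Step 5. [col 3: P + V ≡ J (mod 10)] P=8 is one option consistent with column 3 (P + V ≡ J (mod 10), carry-in 0) — take it, so P=8.
Step 6. [col 3: P + V ≡ J (mod 10)] J=2 is one option consistent with column 3 (P + V ≡ J (mod 10), carry-in 0) — take it, so J=2.
Step 7. [col 3: P + V ≡ J (mod 10)] from column 3 (P=8, J=2, carry-in 0, digits 0,1,2,5,6,8 already taken and all letters distinct): V must equal 4. So V=4.
Step 8. [col 4: V + Y ≡ V (mod 10)] column 4 reads V+Y+carry(1)=V with V=4; with digits 0,1,2,4,5,6,8 already taken and all letters distinct, the only value for Y is 9 ⇒ Y=9.
Step 9. [col 5: P + S ≡ B (mod 10)] column 5 reads P+S+carry(1)=B with P=8, B=6; with digits 0,1,2,4,5,6,8,9 already taken and all letters distinct, the only value for S is 7, so S=7.

Answer: B=6, C=0, H=5, I=1, J=2, P=8, S=7, V=4, Y=9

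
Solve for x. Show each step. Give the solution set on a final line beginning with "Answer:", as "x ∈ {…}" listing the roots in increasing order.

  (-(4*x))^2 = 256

Step 1. [(-(4*x))^2 = 256] LHS squared, RHS 256 ≥ 0: apply √ (±). So sqrt: -(4*x) = 16 or -16.
Step 2. [-(4*x) = 16 or -16] leading − — multiply by −1, so neg: 4*x = -16 or 16.
Step 3. [4*x = -16 or 16] leading coefficient 4: divide by 4, so div: x = -4 or 4.

Answer: x ∈ {-4, 4}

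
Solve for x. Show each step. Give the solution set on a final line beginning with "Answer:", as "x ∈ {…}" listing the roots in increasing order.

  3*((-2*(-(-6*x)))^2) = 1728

Step 1. [3*((-2*(-(-6*x)))^2) = 1728] leading coefficient 3: divide by 3, so div: (-2*(-(-6*x)))^2 = 576.
Step 2. [(-2*(-(-6*x)))^2 = 576] LHS squared, RHS 576 ≥ 0: apply √ (±) ⇒ sqrt: -2*(-(-6*x)) = 24 or -24.
Step 3. [-2*(-(-6*x)) = 24 or -24] divide by the outer -2 ⇒ div: -(-6*x) = -12 or 12.
Step 4. [-(-6*x) = -12 or 12] LHS negated; negate both sides ⇒ neg: -6*x = 12 or -12.
Step 5. [-6*x = 12 or -12] -6·(inner) — divide through by -6, so div: x = -2 or 2.

Answer: x ∈ {-2, 2}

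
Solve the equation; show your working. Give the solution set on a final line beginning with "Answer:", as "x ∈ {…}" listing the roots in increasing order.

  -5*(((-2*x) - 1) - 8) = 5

Step 1. [-5*(((-2*x) - 1) - 8) = 5] -5 out front; divide by -5. So div: ((-2*x) - 1) - 8 = -1.
Step 2. [((-2*x) - 1) - 8 = -1] 8 comes off first (add 8) ⇒ sub: (-2*x) - 1 = 7.
Step 3. [(-2*x) - 1 = 7] add 1: x sits inside (… - 1). So sub: -2*x = 8.
Step 4. [-2*x = 8] -2 out front; divide by -2, so div: x = -4.

Answer: x ∈ {-4}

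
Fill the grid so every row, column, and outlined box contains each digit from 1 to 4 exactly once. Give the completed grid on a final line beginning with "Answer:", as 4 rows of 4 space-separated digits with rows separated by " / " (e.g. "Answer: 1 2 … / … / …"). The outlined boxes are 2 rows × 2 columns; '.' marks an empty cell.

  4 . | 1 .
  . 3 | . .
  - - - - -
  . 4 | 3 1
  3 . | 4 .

Step 1. [r4c4∈{2}] nothing but 2 survives at r4c4, so r4c4=2.
Step 2. [r3c1∈{2}] only 2 remains possible at r3c1 ⇒ r3c1=2.
Step 3. [r1c2∈{2}] r1c2 is down to just 2 ⇒ r1c2=2.
Step 4. [r2c3∈{2}] r2c3's peers cover all but 2 ⇒ r2c3=2.
Step 5. [r4c2∈{1}] only 1 remains possible at r4c2, so r4c2=1.
Step 6. [r1c4∈{3}] r1c4 is down to just 3. So r1c4=3.
Step 7. [r2c4∈{4}] r2c4 has the single candidate 4 ⇒ r2c4=4.
Step 8. [r2c1∈{1}] nothing but 1 survives at r2c1 ⇒ r2c1=1.

Answer: 4 2 1 3 / 1 3 2 4 / 2 4 3 1 / 3 1 4 2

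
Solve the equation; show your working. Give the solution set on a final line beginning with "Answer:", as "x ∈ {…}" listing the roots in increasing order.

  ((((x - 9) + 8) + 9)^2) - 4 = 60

Step 1. [((((x - 9) + 8) + 9)^2) - 4 = 60] peel the -4: add 4 from each side ⇒ sub: (((x - 9) + 8) + 9)^2 = 64.
Step 2. [(((x - 9) + 8) + 9)^2 = 64] LHS squared, RHS 64 ≥ 0: apply √ (±). So sqrt: ((x - 9) + 8) + 9 = 8 or -8.
Step 3. [((x - 9) + 8) + 9 = 8 or -8] +9 is outermost — subtract 9 both sides ⇒ sub: (x - 9) + 8 = -1 or -17.
Step 4. [(x - 9) + 8 = -1 or -17] the outer +8 inverts by subtracting 8. So sub: x - 9 = -9 or -25.
Step 5. [x - 9 = -9 or -25] add 9: x sits inside (… - 9). So sub: x = 0 or -16.

Answer: x ∈ {-16, 0}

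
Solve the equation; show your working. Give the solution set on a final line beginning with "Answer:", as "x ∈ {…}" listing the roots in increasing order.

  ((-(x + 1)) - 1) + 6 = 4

Step 1. [((-(x + 1)) - 1) + 6 = 4] subtract 6: x sits inside (… + 6), so sub: (-(x + 1)) - 1 = -2.
Step 2. [(-(x + 1)) - 1 = -2] 1 comes off first (add 1) ⇒ sub: -(x + 1) = -1.
Step 3. [-(x + 1) = -1] LHS negated; negate both sides, so neg: x + 1 = 1.
Step 4. [x + 1 = 1] 1 comes off first (subtract 1). So sub: x = 0.

Answer: x ∈ {0}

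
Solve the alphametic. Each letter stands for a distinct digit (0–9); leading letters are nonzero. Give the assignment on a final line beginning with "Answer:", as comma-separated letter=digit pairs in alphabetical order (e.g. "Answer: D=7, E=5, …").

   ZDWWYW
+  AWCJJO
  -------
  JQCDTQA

Step 1. [J] the sum has 7 digits but both addends have 6; that extra leading digit J is the final carry, namely 1, so J=1.
Step 2. [col 1: W + O ≡ A (mod 10)] several values work for A in column 1 (W + O ≡ A (mod 10), carry-in 0); try A=4 ⇒ A=4.
Step 3. [col 1: W + O ≡ A (mod 10)] column 1 (W + O ≡ A (mod 10), carry-in 0) doesn't pin O yet; pick O=9 and continue, so O=9.
Step 4. [col 1: W + O ≡ A (mod 10)] column 1: given O=9, A=4, carry-in 0, and digits 1,4,9 already taken and all letters distinct, W+O≡A (mod 10) forces W=5 ⇒ W=5.
Step 5. [col 2: Y + J ≡ Q (mod 10)] several values work for Y in column 2 (Y + J ≡ Q (mod 10), carry-in 1); try Y=0. So Y=0.
Step 6. [col 2: Y + J ≡ Q (mod 10)] column 2 reads Y+J+carry(1)=Q with Y=0, J=1; with digits 0,1,4,5,9 already taken and all letters distinct, the only value for Q is 2 ⇒ Q=2.
Step 7. [col 3: W + J ≡ T (mod 10)] column 3: given W=5, J=1, carry-in 0, and digits 0,1,2,4,5,9 already taken and all letters distinct, W+J≡T (mod 10) forces T=6 ⇒ T=6.
Step 8. [col 4: W + C ≡ D (mod 10)] several values work for C in column 4 (W + C ≡ D (mod 10), carry-in 0); try C=3. So C=3.
Step 9. [col 4: W + C ≡ D (mod 10)] from column 4 (W=5, C=3, carry-in 0, digits 0,1,2,3,4,5,6,9 already taken and all letters distinct): D must equal 8 ⇒ D=8.
Step 10. [col 6: Z + A ≡ Q (mod 10)] column 6 reads Z+A+carry(1)=Q with A=4, Q=2; with digits 0,1,2,3,4,5,6,8,9 already taken and all letters distinct, the only value for Z is 7. So Z=7.

Answer: A=4, C=3, D=8, J=1, O=9, Q=2, T=6, W=5, Y=0, Z=7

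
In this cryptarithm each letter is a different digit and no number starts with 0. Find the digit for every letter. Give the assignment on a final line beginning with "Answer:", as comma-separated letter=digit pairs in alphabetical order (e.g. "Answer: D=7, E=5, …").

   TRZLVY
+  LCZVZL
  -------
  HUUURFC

Step 1. [col 1: Y + L ≡ C (mod 10)] column 1 (Y + L ≡ C (mod 10), carry-in 0) doesn't pin Y yet; pick Y=4 and continue. So Y=4.
Step 2. [col 1: Y + L ≡ C (mod 10)] several values work for L in column 1 (Y + L ≡ C (mod 10), carry-in 0); try L=8. So L=8.
Step 3. [H] adding two 6-digit numbers gives at most 6+1 digits, and here it does — H is that final carry and must be 1, so H=1.
Step 4. [col 1: Y + L ≡ C (mod 10)] in column 1 we have Y+L≡C with carry-in 0; given Y=4, L=8 and digits 1,4,8 already taken and all letters distinct, that pins C to 2 ⇒ C=2.
Step 5. [col 2: V + Z ≡ F (mod 10)] V=6 is one option consistent with column 2 (V + Z ≡ F (mod 10), carry-in 1) — take it, so V=6.
Step 6. [col 2: V + Z ≡ F (mod 10)] no forcing yet in column 2 (carry-in 1); F=0 is free and consistent — try it, so F=0.
Step 7. [col 2: V + Z ≡ F (mod 10)] column 2 reads V+Z+carry(1)=F with V=6, F=0; with digits 0,1,2,4,6,8 already taken and all letters distinct, the only value for Z is 3, so Z=3.
Step 8. [col 3: L + V ≡ R (mod 10)] from column 3 (L=8, V=6, carry-in 1, digits 0,1,2,3,4,6,8 already taken and all letters distinct): R must equal 5, so R=5.
Step 9. [col 4: Z + Z ≡ U (mod 10)] column 4: given Z=3, carry-in 1, and digits 0,1,2,3,4,5,6,8 already taken and all letters distinct, Z+Z≡U (mod 10) forces U=7. So U=7.
Step 10. [col 6: T + L ≡ U (mod 10)] column 6: given L=8, U=7, carry-in 0, and digits 0,1,2,3,4,5,6,7,8 already taken and all letters distinct, T+L≡U (mod 10) forces T=9 ⇒ T=9.

Answer: C=2, F=0, H=1, L=8, R=5, T=9, U=7, V=6, Y=4, Z=3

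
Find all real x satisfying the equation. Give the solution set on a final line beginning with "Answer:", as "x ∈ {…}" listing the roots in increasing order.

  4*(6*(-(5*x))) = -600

Step 1. [4*(6*(-(5*x))) = -600] divide by the outer 4 ⇒ div: 6*(-(5*x)) = -150.
Step 2. [6*(-(5*x)) = -150] 6·(inner) — divide through by 6, so div: -(5*x) = -25.
Step 3. [-(5*x) = -25] flip signs both sides ⇒ neg: 5*x = 25.
Step 4. [5*x = 25] 5·(inner) — divide through by 5 ⇒ div: x = 5.

Answer: x ∈ {5}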